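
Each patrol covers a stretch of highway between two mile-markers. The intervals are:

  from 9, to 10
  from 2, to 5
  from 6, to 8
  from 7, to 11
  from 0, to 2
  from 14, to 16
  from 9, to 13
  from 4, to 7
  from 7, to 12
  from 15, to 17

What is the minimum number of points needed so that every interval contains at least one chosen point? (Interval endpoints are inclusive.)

Process intervals by earliest right end; each time one isn't hit yet, stab at its right endpoint.
Sorted: [0,2] [2,5] [4,7] [6,8] [9,10] [7,11] [7,12] [9,13] [14,16] [15,17]
{[0,2],[2,5]} hit by 2; {[4,7],[6,8]} hit by 7; {[9,10],[7,11],[7,12],[9,13]} hit by 10; {[14,16],[15,17]} hit by 16.
Points: 2, 7, 10, 16 (4 total).

4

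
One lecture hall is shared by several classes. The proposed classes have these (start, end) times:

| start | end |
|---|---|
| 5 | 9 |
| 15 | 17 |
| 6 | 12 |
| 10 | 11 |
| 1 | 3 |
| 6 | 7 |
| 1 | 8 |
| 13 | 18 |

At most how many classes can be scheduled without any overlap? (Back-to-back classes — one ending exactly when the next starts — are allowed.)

Sort by end time and greedily take each interval whose start is ≥ the last chosen end.
By end time: (1,3), (6,7), (1,8), (5,9), (10,11), (6,12), (15,17), (13,18).
Pick (1,3); next start ≥ 3 → (6,7); next start ≥ 7 → (10,11); next start ≥ 11 → (15,17).
Selected 4 classes.

4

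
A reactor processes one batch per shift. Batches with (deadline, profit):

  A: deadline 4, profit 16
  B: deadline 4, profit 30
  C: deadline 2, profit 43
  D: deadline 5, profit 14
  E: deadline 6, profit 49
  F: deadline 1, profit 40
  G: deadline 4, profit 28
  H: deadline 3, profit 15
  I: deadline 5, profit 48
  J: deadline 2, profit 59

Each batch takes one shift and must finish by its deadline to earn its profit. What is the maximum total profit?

By profit: J(d2,59), E(d6,49), I(d5,48), C(d2,43), F(d1,40), B(d4,30), G(d4,28), A(d4,16), H(d3,15), D(d5,14)
J→slot 2; E→slot 6; I→slot 5; C→slot 1; F skipped; B→slot 4; G→slot 3; A skipped; H skipped; D skipped.
Profit = 43 + 59 + 28 + 30 + 48 + 49 = 257

257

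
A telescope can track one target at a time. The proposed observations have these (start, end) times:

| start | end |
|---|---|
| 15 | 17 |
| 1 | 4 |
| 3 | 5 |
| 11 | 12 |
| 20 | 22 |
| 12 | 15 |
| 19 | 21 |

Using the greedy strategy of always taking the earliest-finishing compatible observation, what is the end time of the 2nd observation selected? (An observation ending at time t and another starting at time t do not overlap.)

12

Sort by end time and greedily take each interval whose start is ≥ the last chosen end.
By end time: (1,4), (3,5), (11,12), (12,15), (15,17), (19,21), (20,22).
Pick (1,4); next start ≥ 4 → (11,12); next start ≥ 12 → (12,15); next start ≥ 15 → (15,17); next start ≥ 17 → (19,21).
Selected: (1,4) (11,12) (12,15) (15,17) (19,21)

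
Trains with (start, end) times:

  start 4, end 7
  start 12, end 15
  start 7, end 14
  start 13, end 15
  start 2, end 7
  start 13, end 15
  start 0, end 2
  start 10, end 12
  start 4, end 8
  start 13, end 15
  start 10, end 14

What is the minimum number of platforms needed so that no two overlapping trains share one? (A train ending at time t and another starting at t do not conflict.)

6

The answer is the maximum number of intervals overlapping at any instant.
Events (time:±→running): 0:+→1 2:-→0 2:+→1 4:+→2 4:+→3 7:-→2 7:-→1 7:+→2 8:-→1 10:+→2 10:+→3 12:-→2 12:+→3 13:+→4 13:+→5 13:+→6 … peak 6.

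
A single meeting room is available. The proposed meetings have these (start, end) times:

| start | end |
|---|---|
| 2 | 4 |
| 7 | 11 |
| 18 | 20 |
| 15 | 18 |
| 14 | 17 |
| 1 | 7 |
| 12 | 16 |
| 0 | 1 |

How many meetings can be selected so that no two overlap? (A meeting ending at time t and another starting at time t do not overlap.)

5

Sort by end time and greedily take each interval whose start is ≥ the last chosen end.
Sorted by end: (0,1)  (2,4)  (1,7)  (7,11)  (12,16)  (14,17)  (15,18)  (18,20)
take (0,1); take (2,4); take (7,11); take (12,16); take (18,20).
Selected 5 meetings.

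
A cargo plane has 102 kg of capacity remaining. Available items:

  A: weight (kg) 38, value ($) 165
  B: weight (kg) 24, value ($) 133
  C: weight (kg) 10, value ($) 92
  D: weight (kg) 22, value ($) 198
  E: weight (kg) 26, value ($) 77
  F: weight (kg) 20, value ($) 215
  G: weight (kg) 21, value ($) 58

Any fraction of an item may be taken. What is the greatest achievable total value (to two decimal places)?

750.89

Sort by value per unit weight and fill in that order.
Order: F (215/20=10.75) > C (92/10=9.20) > D (198/22=9.00) > B (133/24=5.54) > A (165/38=4.34) > E (77/26=2.96) > G (58/21=2.76)
Fill: take F (20 @ 215) → take C (10 @ 92) → take D (22 @ 198) → take B (24 @ 133) → take 26/38 of A → 112.89; 102/102 used.
Total value = 750.89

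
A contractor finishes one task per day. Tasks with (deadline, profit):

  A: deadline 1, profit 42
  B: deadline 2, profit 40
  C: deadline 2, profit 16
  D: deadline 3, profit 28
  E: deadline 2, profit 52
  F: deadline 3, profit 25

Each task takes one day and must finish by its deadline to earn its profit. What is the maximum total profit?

122

By profit: E(d2,52), A(d1,42), B(d2,40), D(d3,28), F(d3,25), C(d2,16)
E→slot 2; A→slot 1; B skipped; D→slot 3; F skipped; C skipped.
Profit = 42 + 52 + 28 = 122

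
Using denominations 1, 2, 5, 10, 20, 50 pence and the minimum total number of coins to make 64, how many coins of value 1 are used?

64 − 1×50→14 − 1×10→4 − 2×2→0
Count of 1: 0

0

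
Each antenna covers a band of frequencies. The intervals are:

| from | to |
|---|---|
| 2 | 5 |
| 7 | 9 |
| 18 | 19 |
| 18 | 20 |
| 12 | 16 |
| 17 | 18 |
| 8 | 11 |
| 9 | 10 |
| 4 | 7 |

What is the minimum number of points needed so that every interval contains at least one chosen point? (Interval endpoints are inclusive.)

Process intervals by earliest right end; each time one isn't hit yet, stab at its right endpoint.
By right end: [2,5]  [4,7]  [7,9]  [9,10]  [8,11]  [12,16]  [17,18]  [18,19]  [18,20]
[2,5] uncovered → point at 5; [7,9] uncovered → point at 9; [12,16] uncovered → point at 16; [17,18] uncovered → point at 18.
Points: 5, 9, 16, 18 (4 total).

4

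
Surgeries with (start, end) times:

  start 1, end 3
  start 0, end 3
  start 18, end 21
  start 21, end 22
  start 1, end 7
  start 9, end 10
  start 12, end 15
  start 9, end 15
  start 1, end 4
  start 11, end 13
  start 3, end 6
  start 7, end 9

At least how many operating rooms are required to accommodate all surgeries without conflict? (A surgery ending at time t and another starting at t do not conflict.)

4

Events (time:±→running): 0:+→1 1:+→2 1:+→3 1:+→4 … peak 4.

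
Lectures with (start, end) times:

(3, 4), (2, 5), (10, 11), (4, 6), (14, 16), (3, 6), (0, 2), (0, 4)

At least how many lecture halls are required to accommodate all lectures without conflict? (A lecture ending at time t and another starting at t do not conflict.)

The answer is the maximum number of intervals overlapping at any instant.
starts: [0, 0, 2, 3, 3, 4, 10, 14]
ends:   [2, 4, 4, 5, 6, 6, 11, 16]
s0→1 s0→2 e2→1 s2→2 s3→3 s3→4  — peak 4.

4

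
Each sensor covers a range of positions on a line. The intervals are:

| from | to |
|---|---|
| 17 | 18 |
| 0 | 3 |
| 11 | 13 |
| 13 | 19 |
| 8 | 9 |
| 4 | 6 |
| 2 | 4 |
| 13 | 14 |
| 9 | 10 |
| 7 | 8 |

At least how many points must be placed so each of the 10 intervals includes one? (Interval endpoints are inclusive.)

Process intervals by earliest right end; each time one isn't hit yet, stab at its right endpoint.
By right end: [0,3]  [2,4]  [4,6]  [7,8]  [8,9]  [9,10]  [11,13]  [13,14]  [17,18]  [13,19]
[0,3] uncovered → point at 3; [4,6] uncovered → point at 6; [7,8] uncovered → point at 8; [9,10] uncovered → point at 10; [11,13] uncovered → point at 13; [17,18] uncovered → point at 18.
Points: 3, 6, 8, 10, 13, 18 (6 total).

6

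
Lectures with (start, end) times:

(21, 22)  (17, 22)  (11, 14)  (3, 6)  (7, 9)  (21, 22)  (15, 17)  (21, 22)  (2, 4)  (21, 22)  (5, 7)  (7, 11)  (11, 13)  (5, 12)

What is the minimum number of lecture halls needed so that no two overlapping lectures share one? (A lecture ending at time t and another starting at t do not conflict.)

5

The answer is the maximum number of intervals overlapping at any instant.
Events (time:±→running): 2:+→1 3:+→2 4:-→1 5:+→2 5:+→3 6:-→2 7:-→1 7:+→2 7:+→3 9:-→2 11:-→1 11:+→2 11:+→3 12:-→2 13:-→1 14:-→0 15:+→1 17:-→0 17:+→1 21:+→2 21:+→3 21:+→4 21:+→5 … peak 5.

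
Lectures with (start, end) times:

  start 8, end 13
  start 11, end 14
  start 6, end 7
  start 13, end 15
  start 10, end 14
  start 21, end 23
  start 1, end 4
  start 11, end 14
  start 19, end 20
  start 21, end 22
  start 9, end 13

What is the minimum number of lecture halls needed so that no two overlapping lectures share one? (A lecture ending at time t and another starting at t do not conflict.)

The answer is the maximum number of intervals overlapping at any instant.
starts: [1, 6, 8, 9, 10, 11, 11, 13, 19, 21, 21]
ends:   [4, 7, 13, 13, 14, 14, 14, 15, 20, 22, 23]
s1→1 e4→0 s6→1 e7→0 s8→1 s9→2 s10→3 s11→4 s11→5  — peak 5.

5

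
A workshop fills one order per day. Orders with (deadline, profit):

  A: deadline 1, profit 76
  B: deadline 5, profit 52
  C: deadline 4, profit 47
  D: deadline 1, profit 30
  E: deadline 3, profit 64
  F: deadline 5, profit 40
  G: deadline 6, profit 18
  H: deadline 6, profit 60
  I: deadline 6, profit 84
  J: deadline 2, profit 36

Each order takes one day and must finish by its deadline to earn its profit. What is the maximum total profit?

Take jobs in profit order; each goes to the latest open slot no later than its deadline.
By profit: I(d6,84), A(d1,76), E(d3,64), H(d6,60), B(d5,52), C(d4,47), F(d5,40), J(d2,36), D(d1,30), G(d6,18)
I→slot 6; A→slot 1; E→slot 3; H→slot 5; B→slot 4; C→slot 2; F skipped; J skipped; D skipped; G skipped.
Profit = 76 + 47 + 64 + 52 + 60 + 84 = 383

383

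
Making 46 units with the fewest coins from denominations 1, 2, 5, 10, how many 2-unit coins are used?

0

Greedy: take as many of the largest coin as possible, then repeat with the remainder.
46 = 4×10 + 1×5 + 1×1
Count of 2: 0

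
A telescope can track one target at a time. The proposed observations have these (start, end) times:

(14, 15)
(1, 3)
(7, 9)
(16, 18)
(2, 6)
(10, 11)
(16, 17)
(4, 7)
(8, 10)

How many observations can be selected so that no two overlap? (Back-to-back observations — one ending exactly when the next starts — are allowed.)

6

Order by finish time; keep every interval that doesn't clash with the previous kept one.
By end time: (1,3), (2,6), (4,7), (7,9), (8,10), (10,11), (14,15), (16,17), (16,18).
Pick (1,3); next start ≥ 3 → (4,7); next start ≥ 7 → (7,9); next start ≥ 9 → (10,11); next start ≥ 11 → (14,15); next start ≥ 15 → (16,17).
Selected 6 observations.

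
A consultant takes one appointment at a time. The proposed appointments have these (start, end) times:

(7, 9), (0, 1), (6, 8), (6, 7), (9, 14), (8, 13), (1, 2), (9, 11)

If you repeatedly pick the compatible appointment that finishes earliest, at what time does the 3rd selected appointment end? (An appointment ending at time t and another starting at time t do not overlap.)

7

Sorted by end: (0,1)  (1,2)  (6,7)  (6,8)  (7,9)  (9,11)  (8,13)  (9,14)
take (0,1); take (1,2); take (6,7); take (7,9); take (9,11); skip (8,13).
Selected: (0,1) (1,2) (6,7) (7,9) (9,11)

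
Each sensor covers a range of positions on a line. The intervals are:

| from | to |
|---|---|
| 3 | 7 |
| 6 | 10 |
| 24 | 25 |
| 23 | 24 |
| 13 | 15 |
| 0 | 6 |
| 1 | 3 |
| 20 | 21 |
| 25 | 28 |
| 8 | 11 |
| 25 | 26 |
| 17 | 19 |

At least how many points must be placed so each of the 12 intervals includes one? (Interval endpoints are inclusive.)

By right end: [1,3]  [0,6]  [3,7]  [6,10]  [8,11]  [13,15]  [17,19]  [20,21]  [23,24]  [24,25]  [25,26]  [25,28]
[1,3] uncovered → point at 3; [6,10] uncovered → point at 10; [13,15] uncovered → point at 15; [17,19] uncovered → point at 19; [20,21] uncovered → point at 21; [23,24] uncovered → point at 24; [25,26] uncovered → point at 26.
Points: 3, 10, 15, 19, 21, 24, 26 (7 total).

7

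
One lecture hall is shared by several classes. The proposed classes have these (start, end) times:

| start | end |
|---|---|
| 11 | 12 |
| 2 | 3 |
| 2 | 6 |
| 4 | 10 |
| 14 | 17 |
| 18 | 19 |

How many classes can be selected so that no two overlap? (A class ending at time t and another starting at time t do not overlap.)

5

Order by finish time; keep every interval that doesn't clash with the previous kept one.
By end time: (2,3), (2,6), (4,10), (11,12), (14,17), (18,19).
Pick (2,3); next start ≥ 3 → (4,10); next start ≥ 10 → (11,12); next start ≥ 12 → (14,17); next start ≥ 17 → (18,19).
Selected 5 classes.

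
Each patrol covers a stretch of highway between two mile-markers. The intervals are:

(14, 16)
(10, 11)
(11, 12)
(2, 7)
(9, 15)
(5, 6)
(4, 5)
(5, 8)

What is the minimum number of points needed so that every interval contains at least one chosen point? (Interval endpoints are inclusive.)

By right end: [4,5]  [5,6]  [2,7]  [5,8]  [10,11]  [11,12]  [9,15]  [14,16]
[4,5] uncovered → point at 5; [10,11] uncovered → point at 11; [14,16] uncovered → point at 16.
Points: 5, 11, 16 (3 total).

3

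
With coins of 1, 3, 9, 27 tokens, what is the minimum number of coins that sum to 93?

5

93 = 3×27 + 1×9 + 1×3
Total coins = 3 + 1 + 1 = 5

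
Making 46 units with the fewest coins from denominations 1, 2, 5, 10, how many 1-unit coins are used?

1

46 − 4×10→6 − 1×5→1 − 1×1→0
Count of 1: 1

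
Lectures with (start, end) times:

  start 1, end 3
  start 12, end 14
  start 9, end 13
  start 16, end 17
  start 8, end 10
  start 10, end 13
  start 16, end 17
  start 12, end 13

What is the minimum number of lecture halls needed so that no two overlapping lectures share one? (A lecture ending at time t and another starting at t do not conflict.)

4

The answer is the maximum number of intervals overlapping at any instant.
Events (time:±→running): 1:+→1 3:-→0 8:+→1 9:+→2 10:-→1 10:+→2 12:+→3 12:+→4 … peak 4.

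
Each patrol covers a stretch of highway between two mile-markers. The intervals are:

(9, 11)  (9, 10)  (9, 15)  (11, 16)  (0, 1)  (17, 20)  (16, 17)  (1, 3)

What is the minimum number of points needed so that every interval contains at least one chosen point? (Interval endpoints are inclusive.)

4

Sorted: [0,1] [1,3] [9,10] [9,11] [9,15] [11,16] [16,17] [17,20]
{[0,1],[1,3]} hit by 1; {[9,10],[9,11],[9,15]} hit by 10; {[11,16],[16,17]} hit by 16; {[17,20]} hit by 20.
Points: 1, 10, 16, 20 (4 total).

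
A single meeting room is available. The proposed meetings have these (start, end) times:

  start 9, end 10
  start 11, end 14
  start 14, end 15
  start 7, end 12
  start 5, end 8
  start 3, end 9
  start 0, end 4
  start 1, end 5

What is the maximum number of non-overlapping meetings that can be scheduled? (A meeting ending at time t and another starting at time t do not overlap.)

5

Order by finish time; keep every interval that doesn't clash with the previous kept one.
Sorted by end: (0,4)  (1,5)  (5,8)  (3,9)  (9,10)  (7,12)  (11,14)  (14,15)
take (0,4); take (5,8); take (9,10); take (11,14); take (14,15).
Selected 5 meetings.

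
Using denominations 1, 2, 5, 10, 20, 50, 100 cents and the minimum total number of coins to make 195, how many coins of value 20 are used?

2

Greedy: take as many of the largest coin as possible, then repeat with the remainder.
195 − 1×100→95 − 1×50→45 − 2×20→5 − 1×5→0
Count of 20: 2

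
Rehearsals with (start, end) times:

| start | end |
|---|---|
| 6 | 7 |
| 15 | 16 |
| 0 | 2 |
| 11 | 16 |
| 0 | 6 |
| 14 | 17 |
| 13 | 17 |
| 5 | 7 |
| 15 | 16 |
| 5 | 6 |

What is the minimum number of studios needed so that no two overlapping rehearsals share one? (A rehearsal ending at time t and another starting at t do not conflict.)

5

Count concurrent intervals with a sweep; the peak is the room count.
starts: [0, 0, 5, 5, 6, 11, 13, 14, 15, 15]
ends:   [2, 6, 6, 7, 7, 16, 16, 16, 17, 17]
s0→1 s0→2 e2→1 s5→2 s5→3 e6→2 e6→1 s6→2 e7→1 e7→0 s11→1 s13→2 s14→3 s15→4 s15→5  — peak 5.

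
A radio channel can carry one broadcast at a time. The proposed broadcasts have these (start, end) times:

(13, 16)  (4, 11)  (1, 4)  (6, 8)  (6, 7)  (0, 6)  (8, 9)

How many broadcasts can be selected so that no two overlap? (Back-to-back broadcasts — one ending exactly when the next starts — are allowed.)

Sorted by end: (1,4)  (0,6)  (6,7)  (6,8)  (8,9)  (4,11)  (13,16)
take (1,4); skip (0,6); take (6,7); skip (6,8); take (8,9); take (13,16).
Selected 4 broadcasts.

4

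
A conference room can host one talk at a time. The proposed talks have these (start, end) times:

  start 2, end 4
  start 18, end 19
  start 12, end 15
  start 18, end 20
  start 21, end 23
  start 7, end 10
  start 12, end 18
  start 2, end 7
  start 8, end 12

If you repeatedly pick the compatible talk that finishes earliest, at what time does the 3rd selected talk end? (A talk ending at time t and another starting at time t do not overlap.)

15

Sorted by end: (2,4)  (2,7)  (7,10)  (8,12)  (12,15)  (12,18)  (18,19)  (18,20)  (21,23)
take (2,4); take (7,10); take (12,15); skip (12,18); take (18,19); take (21,23).
Selected: (2,4) (7,10) (12,15) (18,19) (21,23)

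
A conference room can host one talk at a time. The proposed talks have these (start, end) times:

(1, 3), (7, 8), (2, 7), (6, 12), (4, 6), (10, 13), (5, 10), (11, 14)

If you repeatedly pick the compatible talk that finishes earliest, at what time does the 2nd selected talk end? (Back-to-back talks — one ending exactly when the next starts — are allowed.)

Order by finish time; keep every interval that doesn't clash with the previous kept one.
By end time: (1,3), (4,6), (2,7), (7,8), (5,10), (6,12), (10,13), (11,14).
Pick (1,3); next start ≥ 3 → (4,6); next start ≥ 6 → (7,8); next start ≥ 8 → (10,13).
Selected: (1,3) (4,6) (7,8) (10,13)

6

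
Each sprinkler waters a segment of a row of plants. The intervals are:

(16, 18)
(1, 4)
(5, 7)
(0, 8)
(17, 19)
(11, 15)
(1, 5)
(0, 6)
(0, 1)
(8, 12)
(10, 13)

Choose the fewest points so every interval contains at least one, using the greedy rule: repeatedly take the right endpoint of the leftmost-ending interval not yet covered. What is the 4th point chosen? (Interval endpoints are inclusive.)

18

Sorted: [0,1] [1,4] [1,5] [0,6] [5,7] [0,8] [8,12] [10,13] [11,15] [16,18] [17,19]
{[0,1],[1,4],[1,5],[0,6]} hit by 1; {[5,7],[0,8]} hit by 7; {[8,12],[10,13],[11,15]} hit by 12; {[16,18],[17,19]} hit by 18.
Points: 1, 7, 12, 18 (4 total).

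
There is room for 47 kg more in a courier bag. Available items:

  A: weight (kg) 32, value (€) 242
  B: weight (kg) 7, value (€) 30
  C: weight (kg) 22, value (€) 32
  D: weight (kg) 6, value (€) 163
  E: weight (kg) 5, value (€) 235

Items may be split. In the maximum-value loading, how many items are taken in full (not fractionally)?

Sort by value per unit weight and fill in that order.
Order: E (235/5=47.00) > D (163/6=27.17) > A (242/32=7.56) > B (30/7=4.29) > C (32/22=1.45)
Fill: take E (5 @ 235) → take D (6 @ 163) → take A (32 @ 242) → take 4/7 of B → 17.14; 47/47 used.
3 item(s) taken whole; one partial (take 4/7 of B).

3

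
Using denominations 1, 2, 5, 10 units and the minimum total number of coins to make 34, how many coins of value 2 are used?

34 = 3×10 + 2×2
Count of 2: 2

2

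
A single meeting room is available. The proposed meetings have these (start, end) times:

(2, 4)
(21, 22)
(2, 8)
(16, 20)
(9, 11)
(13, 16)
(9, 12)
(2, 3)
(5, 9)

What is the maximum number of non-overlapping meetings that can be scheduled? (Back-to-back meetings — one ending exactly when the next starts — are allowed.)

6

Sorted by end: (2,3)  (2,4)  (2,8)  (5,9)  (9,11)  (9,12)  (13,16)  (16,20)  (21,22)
take (2,3); skip (2,4); skip (2,8); take (5,9); take (9,11); take (13,16); take (16,20); take (21,22).
Selected 6 meetings.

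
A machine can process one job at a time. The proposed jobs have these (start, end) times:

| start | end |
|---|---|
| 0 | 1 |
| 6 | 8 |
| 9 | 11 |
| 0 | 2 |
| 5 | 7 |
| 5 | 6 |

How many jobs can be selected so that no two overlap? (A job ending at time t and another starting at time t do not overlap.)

4

Sort by end time and greedily take each interval whose start is ≥ the last chosen end.
Sorted by end: (0,1)  (0,2)  (5,6)  (5,7)  (6,8)  (9,11)
take (0,1); skip (0,2); take (5,6); take (6,8); take (9,11).
Selected 4 jobs.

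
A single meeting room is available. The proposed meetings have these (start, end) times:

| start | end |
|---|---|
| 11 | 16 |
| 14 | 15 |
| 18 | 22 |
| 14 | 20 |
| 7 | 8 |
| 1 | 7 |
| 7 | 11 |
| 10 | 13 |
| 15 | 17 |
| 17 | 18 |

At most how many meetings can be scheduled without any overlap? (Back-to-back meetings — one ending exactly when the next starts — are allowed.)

By end time: (1,7), (7,8), (7,11), (10,13), (14,15), (11,16), (15,17), (17,18), (14,20), (18,22).
Pick (1,7); next start ≥ 7 → (7,8); next start ≥ 8 → (10,13); next start ≥ 13 → (14,15); next start ≥ 15 → (15,17); next start ≥ 17 → (17,18); next start ≥ 18 → (18,22).
Selected 7 meetings.

7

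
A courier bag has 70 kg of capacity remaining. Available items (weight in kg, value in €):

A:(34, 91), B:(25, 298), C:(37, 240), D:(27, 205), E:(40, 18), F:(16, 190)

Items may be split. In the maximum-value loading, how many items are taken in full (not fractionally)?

Sort by value per unit weight and fill in that order.
Ratios (sorted): B 11.92, F 11.88, D 7.59, C 6.49, A 2.68, E 0.45
take B (25 @ 298); take F (16 @ 190); take D (27 @ 205); take 2/37 of C → 12.97. Capacity used 70/70.
3 item(s) taken whole; one partial (take 2/37 of C).

3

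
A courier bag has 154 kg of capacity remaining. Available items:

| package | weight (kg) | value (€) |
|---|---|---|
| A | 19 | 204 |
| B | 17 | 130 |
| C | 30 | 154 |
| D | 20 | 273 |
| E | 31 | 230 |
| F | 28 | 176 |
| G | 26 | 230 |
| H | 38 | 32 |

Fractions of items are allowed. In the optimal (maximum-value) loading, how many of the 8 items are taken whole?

Ratios (sorted): D 13.65, A 10.74, G 8.85, B 7.65, E 7.42, F 6.29, C 5.13, H 0.84
take D (20 @ 273); take A (19 @ 204); take G (26 @ 230); take B (17 @ 130); take E (31 @ 230); take F (28 @ 176); take 13/30 of C → 66.73. Capacity used 154/154.
6 item(s) taken whole; one partial (take 13/30 of C).

6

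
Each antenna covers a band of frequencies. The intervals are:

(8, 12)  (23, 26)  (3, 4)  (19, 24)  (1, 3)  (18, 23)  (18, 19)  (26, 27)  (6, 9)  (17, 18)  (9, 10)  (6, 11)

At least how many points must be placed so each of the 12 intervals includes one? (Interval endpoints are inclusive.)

5

Sorted: [1,3] [3,4] [6,9] [9,10] [6,11] [8,12] [17,18] [18,19] [18,23] [19,24] [23,26] [26,27]
{[1,3],[3,4]} hit by 3; {[6,9],[9,10],[6,11],[8,12]} hit by 9; {[17,18],[18,19],[18,23]} hit by 18; {[19,24],[23,26]} hit by 24; {[26,27]} hit by 27.
Points: 3, 9, 18, 24, 27 (5 total).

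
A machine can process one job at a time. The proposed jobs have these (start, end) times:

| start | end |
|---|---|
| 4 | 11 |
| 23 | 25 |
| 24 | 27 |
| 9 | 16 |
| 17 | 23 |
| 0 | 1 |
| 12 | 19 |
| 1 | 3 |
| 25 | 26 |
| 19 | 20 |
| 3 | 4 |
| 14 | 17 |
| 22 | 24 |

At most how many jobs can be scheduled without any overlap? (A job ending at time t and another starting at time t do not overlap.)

Order by finish time; keep every interval that doesn't clash with the previous kept one.
By end time: (0,1), (1,3), (3,4), (4,11), (9,16), (14,17), (12,19), (19,20), (17,23), (22,24), (23,25), (25,26), (24,27).
Pick (0,1); next start ≥ 1 → (1,3); next start ≥ 3 → (3,4); next start ≥ 4 → (4,11); next start ≥ 11 → (14,17); next start ≥ 17 → (19,20); next start ≥ 20 → (22,24); next start ≥ 24 → (25,26).
Selected 8 jobs.

8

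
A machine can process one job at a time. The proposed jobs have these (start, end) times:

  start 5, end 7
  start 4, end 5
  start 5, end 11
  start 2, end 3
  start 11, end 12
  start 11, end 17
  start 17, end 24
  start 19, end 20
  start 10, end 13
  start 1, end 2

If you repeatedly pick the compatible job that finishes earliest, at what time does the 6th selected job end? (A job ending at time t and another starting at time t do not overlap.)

20

Greedy by earliest finish: after sorting by end time, pick each interval compatible with the last pick.
Sorted by end: (1,2)  (2,3)  (4,5)  (5,7)  (5,11)  (11,12)  (10,13)  (11,17)  (19,20)  (17,24)
take (1,2); take (2,3); take (4,5); take (5,7); take (11,12); skip (11,17); take (19,20).
Selected: (1,2) (2,3) (4,5) (5,7) (11,12) (19,20)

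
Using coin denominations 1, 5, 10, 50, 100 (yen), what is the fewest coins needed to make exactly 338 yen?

10

Greedy: take as many of the largest coin as possible, then repeat with the remainder.
338 = 3×100 + 3×10 + 1×5 + 3×1
Total coins = 3 + 3 + 1 + 3 = 10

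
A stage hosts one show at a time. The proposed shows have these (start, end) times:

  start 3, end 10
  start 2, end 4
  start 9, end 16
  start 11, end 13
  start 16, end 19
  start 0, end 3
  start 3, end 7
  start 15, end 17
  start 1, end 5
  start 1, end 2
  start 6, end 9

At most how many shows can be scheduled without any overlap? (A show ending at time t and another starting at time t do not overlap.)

Sort by end time and greedily take each interval whose start is ≥ the last chosen end.
By end time: (1,2), (0,3), (2,4), (1,5), (3,7), (6,9), (3,10), (11,13), (9,16), (15,17), (16,19).
Pick (1,2); next start ≥ 2 → (2,4); next start ≥ 4 → (6,9); next start ≥ 9 → (11,13); next start ≥ 13 → (15,17).
Selected 5 shows.

5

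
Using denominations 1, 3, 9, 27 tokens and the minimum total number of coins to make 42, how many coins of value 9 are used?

1

42 = 1×27 + 1×9 + 2×3
Count of 9: 1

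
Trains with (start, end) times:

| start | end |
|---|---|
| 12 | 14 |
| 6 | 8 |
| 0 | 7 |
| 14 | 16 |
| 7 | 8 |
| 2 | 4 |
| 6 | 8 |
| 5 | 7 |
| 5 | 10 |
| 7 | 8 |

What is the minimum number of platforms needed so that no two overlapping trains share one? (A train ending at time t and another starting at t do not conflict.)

The answer is the maximum number of intervals overlapping at any instant.
Events (time:±→running): 0:+→1 2:+→2 4:-→1 5:+→2 5:+→3 6:+→4 6:+→5 … peak 5.

5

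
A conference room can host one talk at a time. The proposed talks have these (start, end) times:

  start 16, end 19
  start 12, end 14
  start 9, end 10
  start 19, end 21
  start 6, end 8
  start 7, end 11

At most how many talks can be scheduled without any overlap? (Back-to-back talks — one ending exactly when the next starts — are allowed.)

Sort by end time and greedily take each interval whose start is ≥ the last chosen end.
Sorted by end: (6,8)  (9,10)  (7,11)  (12,14)  (16,19)  (19,21)
take (6,8); take (9,10); take (12,14); take (16,19); take (19,21).
Selected 5 talks.

5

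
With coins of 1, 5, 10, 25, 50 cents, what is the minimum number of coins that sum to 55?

55 = 1×50 + 1×5
Total coins = 1 + 1 = 2

2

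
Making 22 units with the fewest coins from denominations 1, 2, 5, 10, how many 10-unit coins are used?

22 = 2×10 + 1×2
Count of 10: 2

2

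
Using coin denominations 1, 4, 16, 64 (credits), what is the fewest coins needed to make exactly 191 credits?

11

Use the largest denomination that fits, subtract, and repeat.
191 − 2×64→63 − 3×16→15 − 3×4→3 − 3×1→0
Total coins = 2 + 3 + 3 + 3 = 11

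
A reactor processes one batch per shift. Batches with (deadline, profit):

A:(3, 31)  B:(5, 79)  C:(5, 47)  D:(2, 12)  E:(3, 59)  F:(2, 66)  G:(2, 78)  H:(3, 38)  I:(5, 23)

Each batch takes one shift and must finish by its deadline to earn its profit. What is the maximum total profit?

Sort by profit descending; place each in the latest free slot ≤ its deadline.
By profit: B(d5,79), G(d2,78), F(d2,66), E(d3,59), C(d5,47), H(d3,38), A(d3,31), I(d5,23), D(d2,12)
B→slot 5; G→slot 2; F→slot 1; E→slot 3; C→slot 4; H skipped; A skipped; I skipped; D skipped.
Profit = 66 + 78 + 59 + 47 + 79 = 329

329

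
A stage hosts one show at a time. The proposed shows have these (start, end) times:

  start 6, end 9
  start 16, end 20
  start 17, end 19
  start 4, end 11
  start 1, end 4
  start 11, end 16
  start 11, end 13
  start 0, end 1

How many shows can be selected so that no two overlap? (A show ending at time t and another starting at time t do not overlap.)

By end time: (0,1), (1,4), (6,9), (4,11), (11,13), (11,16), (17,19), (16,20).
Pick (0,1); next start ≥ 1 → (1,4); next start ≥ 4 → (6,9); next start ≥ 9 → (11,13); next start ≥ 13 → (17,19).
Selected 5 shows.

5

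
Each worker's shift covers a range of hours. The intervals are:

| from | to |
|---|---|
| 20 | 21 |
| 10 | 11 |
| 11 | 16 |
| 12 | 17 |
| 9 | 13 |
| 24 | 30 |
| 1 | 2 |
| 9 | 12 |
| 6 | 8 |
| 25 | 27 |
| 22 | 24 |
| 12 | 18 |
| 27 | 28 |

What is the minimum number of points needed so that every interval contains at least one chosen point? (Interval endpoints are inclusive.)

7

Sort by right endpoint; whenever an interval is uncovered, place a point at its right end.
Sorted: [1,2] [6,8] [10,11] [9,12] [9,13] [11,16] [12,17] [12,18] [20,21] [22,24] [25,27] [27,28] [24,30]
{[1,2]} hit by 2; {[6,8]} hit by 8; {[10,11],[9,12],[9,13],[11,16]} hit by 11; {[12,17],[12,18]} hit by 17; {[20,21]} hit by 21; {[22,24]} hit by 24; {[25,27],[27,28],[24,30]} hit by 27.
Points: 2, 8, 11, 17, 21, 24, 27 (7 total).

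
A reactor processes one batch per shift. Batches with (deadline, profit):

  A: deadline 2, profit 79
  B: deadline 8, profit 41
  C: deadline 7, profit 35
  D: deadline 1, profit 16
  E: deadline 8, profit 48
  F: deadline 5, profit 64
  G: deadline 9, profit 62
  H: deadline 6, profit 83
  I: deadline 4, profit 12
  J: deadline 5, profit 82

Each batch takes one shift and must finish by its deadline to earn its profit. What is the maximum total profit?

510

By profit: H(d6,83), J(d5,82), A(d2,79), F(d5,64), G(d9,62), E(d8,48), B(d8,41), C(d7,35), D(d1,16), I(d4,12)
H→slot 6; J→slot 5; A→slot 2; F→slot 4; G→slot 9; E→slot 8; B→slot 7; C→slot 3; D→slot 1; I skipped.
Profit = 16 + 79 + 35 + 64 + 82 + 83 + 41 + 48 + 62 = 510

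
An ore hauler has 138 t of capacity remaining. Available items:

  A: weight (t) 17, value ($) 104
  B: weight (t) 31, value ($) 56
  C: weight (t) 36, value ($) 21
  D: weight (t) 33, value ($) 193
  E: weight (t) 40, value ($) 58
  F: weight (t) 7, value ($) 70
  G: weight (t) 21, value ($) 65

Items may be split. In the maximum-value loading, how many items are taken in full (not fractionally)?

5

Greedy by value/weight ratio, highest first.
Order: F (70/7=10.00) > A (104/17=6.12) > D (193/33=5.85) > G (65/21=3.10) > B (56/31=1.81) > E (58/40=1.45) > C (21/36=0.58)
Fill: take F (7 @ 70) → take A (17 @ 104) → take D (33 @ 193) → take G (21 @ 65) → take B (31 @ 56) → take 29/40 of E → 42.05; 138/138 used.
5 item(s) taken whole; one partial (take 29/40 of E).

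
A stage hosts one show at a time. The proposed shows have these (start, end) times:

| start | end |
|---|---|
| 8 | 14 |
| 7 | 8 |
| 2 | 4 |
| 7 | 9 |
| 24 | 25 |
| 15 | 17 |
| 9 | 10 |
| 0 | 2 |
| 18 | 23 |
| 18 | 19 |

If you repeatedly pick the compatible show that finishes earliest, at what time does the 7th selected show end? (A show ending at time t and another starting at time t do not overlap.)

25

By end time: (0,2), (2,4), (7,8), (7,9), (9,10), (8,14), (15,17), (18,19), (18,23), (24,25).
Pick (0,2); next start ≥ 2 → (2,4); next start ≥ 4 → (7,8); next start ≥ 8 → (9,10); next start ≥ 10 → (15,17); next start ≥ 17 → (18,19); next start ≥ 19 → (24,25).
Selected: (0,2) (2,4) (7,8) (9,10) (15,17) (18,19) (24,25)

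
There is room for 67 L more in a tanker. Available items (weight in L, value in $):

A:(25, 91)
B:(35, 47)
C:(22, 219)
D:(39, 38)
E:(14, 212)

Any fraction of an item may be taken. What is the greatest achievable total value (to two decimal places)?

Greedy by value/weight ratio, highest first.
Order: E (212/14=15.14) > C (219/22=9.95) > A (91/25=3.64) > B (47/35=1.34) > D (38/39=0.97)
Fill: take E (14 @ 212) → take C (22 @ 219) → take A (25 @ 91) → take 6/35 of B → 8.06; 67/67 used.
Total value = 530.06

530.06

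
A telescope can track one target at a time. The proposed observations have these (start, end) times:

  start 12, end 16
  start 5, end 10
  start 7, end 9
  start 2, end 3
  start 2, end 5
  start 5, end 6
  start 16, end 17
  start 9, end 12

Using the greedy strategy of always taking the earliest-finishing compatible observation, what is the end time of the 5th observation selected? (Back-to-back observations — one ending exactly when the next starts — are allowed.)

Order by finish time; keep every interval that doesn't clash with the previous kept one.
By end time: (2,3), (2,5), (5,6), (7,9), (5,10), (9,12), (12,16), (16,17).
Pick (2,3); next start ≥ 3 → (5,6); next start ≥ 6 → (7,9); next start ≥ 9 → (9,12); next start ≥ 12 → (12,16); next start ≥ 16 → (16,17).
Selected: (2,3) (5,6) (7,9) (9,12) (12,16) (16,17)

16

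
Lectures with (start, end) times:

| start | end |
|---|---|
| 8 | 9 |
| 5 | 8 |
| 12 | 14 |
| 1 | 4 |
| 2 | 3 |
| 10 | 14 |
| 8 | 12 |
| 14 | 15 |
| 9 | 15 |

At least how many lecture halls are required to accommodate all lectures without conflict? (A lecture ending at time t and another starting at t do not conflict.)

Events (time:±→running): 1:+→1 2:+→2 3:-→1 4:-→0 5:+→1 8:-→0 8:+→1 8:+→2 9:-→1 9:+→2 10:+→3 … peak 3.

3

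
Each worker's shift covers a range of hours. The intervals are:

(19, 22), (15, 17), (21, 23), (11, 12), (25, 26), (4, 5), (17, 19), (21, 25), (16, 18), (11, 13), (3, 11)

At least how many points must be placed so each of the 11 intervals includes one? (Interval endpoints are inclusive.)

By right end: [4,5]  [3,11]  [11,12]  [11,13]  [15,17]  [16,18]  [17,19]  [19,22]  [21,23]  [21,25]  [25,26]
[4,5] uncovered → point at 5; [11,12] uncovered → point at 12; [15,17] uncovered → point at 17; [19,22] uncovered → point at 22; [25,26] uncovered → point at 26.
Points: 5, 12, 17, 22, 26 (5 total).

5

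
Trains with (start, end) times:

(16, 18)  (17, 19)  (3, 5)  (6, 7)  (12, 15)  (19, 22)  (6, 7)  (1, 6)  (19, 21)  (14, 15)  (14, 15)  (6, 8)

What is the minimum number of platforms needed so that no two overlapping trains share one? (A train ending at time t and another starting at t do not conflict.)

Events (time:±→running): 1:+→1 3:+→2 5:-→1 6:-→0 6:+→1 6:+→2 6:+→3 … peak 3.

3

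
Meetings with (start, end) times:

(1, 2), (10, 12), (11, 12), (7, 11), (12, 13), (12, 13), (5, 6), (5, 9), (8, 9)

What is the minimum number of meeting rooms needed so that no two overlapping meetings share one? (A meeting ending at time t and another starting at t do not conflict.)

Count concurrent intervals with a sweep; the peak is the room count.
starts: [1, 5, 5, 7, 8, 10, 11, 12, 12]
ends:   [2, 6, 9, 9, 11, 12, 12, 13, 13]
s1→1 e2→0 s5→1 s5→2 e6→1 s7→2 s8→3  — peak 3.

3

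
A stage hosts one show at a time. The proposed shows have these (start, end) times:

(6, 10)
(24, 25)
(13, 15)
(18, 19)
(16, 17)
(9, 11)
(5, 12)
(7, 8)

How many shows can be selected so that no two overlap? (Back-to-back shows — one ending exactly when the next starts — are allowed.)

6

Order by finish time; keep every interval that doesn't clash with the previous kept one.
Sorted by end: (7,8)  (6,10)  (9,11)  (5,12)  (13,15)  (16,17)  (18,19)  (24,25)
take (7,8); take (9,11); take (13,15); take (16,17); take (18,19); take (24,25).
Selected 6 shows.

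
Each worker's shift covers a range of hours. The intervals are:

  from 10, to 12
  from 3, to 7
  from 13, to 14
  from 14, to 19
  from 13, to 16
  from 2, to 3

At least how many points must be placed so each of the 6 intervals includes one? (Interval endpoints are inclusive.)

Process intervals by earliest right end; each time one isn't hit yet, stab at its right endpoint.
Sorted: [2,3] [3,7] [10,12] [13,14] [13,16] [14,19]
{[2,3],[3,7]} hit by 3; {[10,12]} hit by 12; {[13,14],[13,16],[14,19]} hit by 14.
Points: 3, 12, 14 (3 total).

3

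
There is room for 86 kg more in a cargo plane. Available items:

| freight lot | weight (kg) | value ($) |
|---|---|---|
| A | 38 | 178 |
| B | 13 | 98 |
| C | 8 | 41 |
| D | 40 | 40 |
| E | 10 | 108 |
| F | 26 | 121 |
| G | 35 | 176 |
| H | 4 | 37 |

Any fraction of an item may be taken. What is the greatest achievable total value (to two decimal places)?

534.95

Sort by value per unit weight and fill in that order.
Ratios (sorted): E 10.80, H 9.25, B 7.54, C 5.12, G 5.03, A 4.68, F 4.65, D 1.00
take E (10 @ 108); take H (4 @ 37); take B (13 @ 98); take C (8 @ 41); take G (35 @ 176); take 16/38 of A → 74.95. Capacity used 86/86.
Total value = 534.95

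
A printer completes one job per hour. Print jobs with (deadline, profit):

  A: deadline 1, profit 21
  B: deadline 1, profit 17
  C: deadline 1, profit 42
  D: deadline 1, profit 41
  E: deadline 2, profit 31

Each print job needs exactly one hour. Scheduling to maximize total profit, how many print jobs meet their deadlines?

Profit order: C=42 D=41 E=31 A=21 B=17
Assign: C→slot 1, D skipped, E→slot 2, A skipped, B skipped.
Slots: [1:C] [2:E]
2 of 5 scheduled.

2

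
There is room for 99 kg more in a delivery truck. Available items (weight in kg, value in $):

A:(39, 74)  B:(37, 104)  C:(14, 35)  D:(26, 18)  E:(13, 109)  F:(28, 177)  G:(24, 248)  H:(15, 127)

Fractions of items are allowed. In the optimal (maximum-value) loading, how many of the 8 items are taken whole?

4

Sort by value per unit weight and fill in that order.
Order: G (248/24=10.33) > H (127/15=8.47) > E (109/13=8.38) > F (177/28=6.32) > B (104/37=2.81) > C (35/14=2.50) > A (74/39=1.90) > D (18/26=0.69)
Fill: take G (24 @ 248) → take H (15 @ 127) → take E (13 @ 109) → take F (28 @ 177) → take 19/37 of B → 53.41; 99/99 used.
4 item(s) taken whole; one partial (take 19/37 of B).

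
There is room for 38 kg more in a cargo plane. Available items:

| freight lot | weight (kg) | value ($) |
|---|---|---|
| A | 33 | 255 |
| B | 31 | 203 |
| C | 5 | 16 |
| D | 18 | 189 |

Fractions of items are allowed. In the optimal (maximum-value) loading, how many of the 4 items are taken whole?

Greedy by value/weight ratio, highest first.
Order: D (189/18=10.50) > A (255/33=7.73) > B (203/31=6.55) > C (16/5=3.20)
Fill: take D (18 @ 189) → take 20/33 of A → 154.55; 38/38 used.
1 item(s) taken whole; one partial (take 20/33 of A).

1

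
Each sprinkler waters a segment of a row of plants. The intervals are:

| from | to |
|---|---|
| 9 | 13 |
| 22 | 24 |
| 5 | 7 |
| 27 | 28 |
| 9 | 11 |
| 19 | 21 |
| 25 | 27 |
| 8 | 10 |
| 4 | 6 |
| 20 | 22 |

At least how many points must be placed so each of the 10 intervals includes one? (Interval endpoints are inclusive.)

5

Process intervals by earliest right end; each time one isn't hit yet, stab at its right endpoint.
Sorted: [4,6] [5,7] [8,10] [9,11] [9,13] [19,21] [20,22] [22,24] [25,27] [27,28]
{[4,6],[5,7]} hit by 6; {[8,10],[9,11],[9,13]} hit by 10; {[19,21],[20,22]} hit by 21; {[22,24]} hit by 24; {[25,27],[27,28]} hit by 27.
Points: 6, 10, 21, 24, 27 (5 total).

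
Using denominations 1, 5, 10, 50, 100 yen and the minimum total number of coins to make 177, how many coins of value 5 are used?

Greedy: take as many of the largest coin as possible, then repeat with the remainder.
177 = 1×100 + 1×50 + 2×10 + 1×5 + 2×1
Count of 5: 1

1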